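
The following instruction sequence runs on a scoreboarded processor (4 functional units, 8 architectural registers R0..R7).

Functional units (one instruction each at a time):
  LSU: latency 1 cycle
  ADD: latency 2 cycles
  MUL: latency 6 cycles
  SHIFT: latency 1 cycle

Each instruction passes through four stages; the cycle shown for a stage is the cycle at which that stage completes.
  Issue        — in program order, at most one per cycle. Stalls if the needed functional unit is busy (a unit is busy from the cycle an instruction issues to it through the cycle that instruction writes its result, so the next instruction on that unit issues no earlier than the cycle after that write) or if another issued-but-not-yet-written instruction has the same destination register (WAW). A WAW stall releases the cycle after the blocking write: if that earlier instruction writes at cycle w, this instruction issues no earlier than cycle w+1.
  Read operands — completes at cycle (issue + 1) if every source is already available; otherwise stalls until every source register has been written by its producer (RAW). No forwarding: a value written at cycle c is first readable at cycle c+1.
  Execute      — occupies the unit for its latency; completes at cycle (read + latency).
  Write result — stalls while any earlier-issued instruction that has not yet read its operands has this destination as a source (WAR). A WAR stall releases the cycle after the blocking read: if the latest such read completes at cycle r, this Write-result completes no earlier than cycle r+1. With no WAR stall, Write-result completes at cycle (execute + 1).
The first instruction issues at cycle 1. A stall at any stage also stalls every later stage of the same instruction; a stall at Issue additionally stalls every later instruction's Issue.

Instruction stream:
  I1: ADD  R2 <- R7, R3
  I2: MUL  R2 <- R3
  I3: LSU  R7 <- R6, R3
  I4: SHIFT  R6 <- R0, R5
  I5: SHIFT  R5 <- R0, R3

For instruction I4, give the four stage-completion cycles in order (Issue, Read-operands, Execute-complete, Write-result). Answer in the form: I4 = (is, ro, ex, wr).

cycle 1: I1→ADD
cycle 2: I1 RO
cycle 4: I1 EX
cycle 5: I1 WR R2
cycle 6: I2→MUL
cycle 7: I2 RO · I3→LSU
cycle 8: I3 RO · I4→SHIFT
cycle 9: I3 EX · I4 RO
cycle 10: I3 WR R7 · I4 EX
cycle 11: I4 WR R6
cycle 12: I5→SHIFT
cycle 13: I2 EX · I5 RO
cycle 14: I2 WR R2 · I5 EX
cycle 15: I5 WR R5

I4 = (8, 9, 10, 11)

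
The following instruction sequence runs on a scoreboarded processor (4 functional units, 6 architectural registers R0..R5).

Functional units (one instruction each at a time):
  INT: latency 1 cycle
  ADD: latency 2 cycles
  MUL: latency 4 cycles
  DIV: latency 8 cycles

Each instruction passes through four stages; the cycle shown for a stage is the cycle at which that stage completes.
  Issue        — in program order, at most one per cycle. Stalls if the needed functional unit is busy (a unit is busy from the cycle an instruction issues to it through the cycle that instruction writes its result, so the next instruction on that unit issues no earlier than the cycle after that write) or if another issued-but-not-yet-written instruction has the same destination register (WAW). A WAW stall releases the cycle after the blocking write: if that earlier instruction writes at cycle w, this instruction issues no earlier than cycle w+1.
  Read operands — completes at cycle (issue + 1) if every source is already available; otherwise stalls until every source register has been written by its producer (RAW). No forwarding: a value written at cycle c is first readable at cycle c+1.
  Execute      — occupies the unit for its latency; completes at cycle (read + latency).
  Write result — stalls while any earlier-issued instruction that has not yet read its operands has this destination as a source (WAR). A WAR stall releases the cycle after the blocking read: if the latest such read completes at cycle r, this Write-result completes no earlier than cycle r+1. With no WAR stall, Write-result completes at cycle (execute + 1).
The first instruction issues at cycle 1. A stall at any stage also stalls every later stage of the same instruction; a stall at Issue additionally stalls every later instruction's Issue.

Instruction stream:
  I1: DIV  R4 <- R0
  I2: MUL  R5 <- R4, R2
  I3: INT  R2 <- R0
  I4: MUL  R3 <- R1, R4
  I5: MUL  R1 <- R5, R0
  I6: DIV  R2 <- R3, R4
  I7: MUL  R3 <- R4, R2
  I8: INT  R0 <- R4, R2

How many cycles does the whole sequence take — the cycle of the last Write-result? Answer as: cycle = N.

cycle = 42

t=1  I1 dispatched to DIV
t=2  I1 operands ready, I2 dispatched to MUL
t=3  I3 dispatched to INT
t=4  I3 operands ready
t=5  I3 complete
t=10  I1 complete
t=11  R4←I1
t=12  I2 operands ready
t=13  R2←I3
t=16  I2 complete
t=17  R5←I2
t=18  I4 dispatched to MUL
t=19  I4 operands ready
t=23  I4 complete
t=24  R3←I4
t=25  I5 dispatched to MUL
t=26  I5 operands ready, I6 dispatched to DIV
t=27  I6 operands ready
t=30  I5 complete
t=31  R1←I5
t=32  I7 dispatched to MUL
t=33  I8 dispatched to INT
t=35  I6 complete
t=36  R2←I6
t=37  I7 operands ready, I8 operands ready
t=38  I8 complete
t=39  R0←I8
t=41  I7 complete
t=42  R3←I7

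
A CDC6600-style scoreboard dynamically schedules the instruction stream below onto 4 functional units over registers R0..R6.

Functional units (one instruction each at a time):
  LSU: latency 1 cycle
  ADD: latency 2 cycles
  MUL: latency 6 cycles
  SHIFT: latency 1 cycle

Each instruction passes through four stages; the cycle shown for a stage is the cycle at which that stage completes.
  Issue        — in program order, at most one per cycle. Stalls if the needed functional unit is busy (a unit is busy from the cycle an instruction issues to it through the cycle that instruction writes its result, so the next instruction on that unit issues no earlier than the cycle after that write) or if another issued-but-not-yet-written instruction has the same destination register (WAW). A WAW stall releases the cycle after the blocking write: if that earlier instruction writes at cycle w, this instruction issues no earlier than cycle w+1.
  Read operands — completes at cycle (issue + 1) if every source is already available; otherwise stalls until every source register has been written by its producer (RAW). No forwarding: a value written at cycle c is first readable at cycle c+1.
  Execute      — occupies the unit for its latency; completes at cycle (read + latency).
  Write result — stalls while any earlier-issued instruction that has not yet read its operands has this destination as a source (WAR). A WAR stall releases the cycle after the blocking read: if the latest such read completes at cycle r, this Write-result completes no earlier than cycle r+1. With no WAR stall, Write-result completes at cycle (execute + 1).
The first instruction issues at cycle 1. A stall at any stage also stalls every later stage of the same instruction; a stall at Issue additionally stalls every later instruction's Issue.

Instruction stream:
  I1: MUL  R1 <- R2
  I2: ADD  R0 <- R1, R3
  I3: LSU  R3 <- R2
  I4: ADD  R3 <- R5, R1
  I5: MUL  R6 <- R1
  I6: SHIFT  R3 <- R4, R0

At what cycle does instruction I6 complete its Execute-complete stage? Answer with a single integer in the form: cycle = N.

I1: IS=1 RO=2 EX=8 WR=9
I2: IS=2 RO=10 EX=12 WR=13  [RAW R1: wait I1 write@9]
I3: IS=3 RO=4 EX=5 WR=11  [WAR R3: wait I2 read@10]
I4: IS=14 RO=15 EX=17 WR=18  [struct: ADD busy until I2 writes@13]
I5: IS=15 RO=16 EX=22 WR=23
I6: IS=19 RO=20 EX=21 WR=22  [WAW R3: wait I4 write@18]

cycle = 21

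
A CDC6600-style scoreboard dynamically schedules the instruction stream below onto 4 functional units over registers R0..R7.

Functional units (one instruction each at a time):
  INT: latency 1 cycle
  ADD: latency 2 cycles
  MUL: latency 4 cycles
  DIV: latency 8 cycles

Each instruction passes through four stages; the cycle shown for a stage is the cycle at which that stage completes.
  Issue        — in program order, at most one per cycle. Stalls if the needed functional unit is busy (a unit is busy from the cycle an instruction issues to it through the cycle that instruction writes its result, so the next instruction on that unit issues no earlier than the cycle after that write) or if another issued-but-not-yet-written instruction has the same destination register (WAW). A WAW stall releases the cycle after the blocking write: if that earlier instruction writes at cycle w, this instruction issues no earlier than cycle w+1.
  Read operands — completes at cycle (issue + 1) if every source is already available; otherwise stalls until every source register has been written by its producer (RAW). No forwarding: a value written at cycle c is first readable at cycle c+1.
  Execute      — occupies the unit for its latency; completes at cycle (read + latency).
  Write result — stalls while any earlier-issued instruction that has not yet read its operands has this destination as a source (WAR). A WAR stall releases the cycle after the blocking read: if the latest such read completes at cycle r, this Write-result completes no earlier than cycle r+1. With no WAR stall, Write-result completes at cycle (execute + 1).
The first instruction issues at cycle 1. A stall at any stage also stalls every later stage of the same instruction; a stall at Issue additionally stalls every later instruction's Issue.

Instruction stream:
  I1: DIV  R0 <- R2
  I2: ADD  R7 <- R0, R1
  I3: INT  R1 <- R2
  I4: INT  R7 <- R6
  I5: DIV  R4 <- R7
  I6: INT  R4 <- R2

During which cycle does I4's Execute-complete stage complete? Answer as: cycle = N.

cycle = 18

I1 -> (1, 2, 10, 11)
I2 -> (2, 12, 14, 15)  // RAW R0: wait I1 write@11
I3 -> (3, 4, 5, 13)  // WAR R1: wait I2 read@12
I4 -> (16, 17, 18, 19)  // WAW R7: wait I2 write@15
I5 -> (17, 20, 28, 29)  // RAW R7: wait I4 write@19
I6 -> (30, 31, 32, 33)  // WAW R4: wait I5 write@29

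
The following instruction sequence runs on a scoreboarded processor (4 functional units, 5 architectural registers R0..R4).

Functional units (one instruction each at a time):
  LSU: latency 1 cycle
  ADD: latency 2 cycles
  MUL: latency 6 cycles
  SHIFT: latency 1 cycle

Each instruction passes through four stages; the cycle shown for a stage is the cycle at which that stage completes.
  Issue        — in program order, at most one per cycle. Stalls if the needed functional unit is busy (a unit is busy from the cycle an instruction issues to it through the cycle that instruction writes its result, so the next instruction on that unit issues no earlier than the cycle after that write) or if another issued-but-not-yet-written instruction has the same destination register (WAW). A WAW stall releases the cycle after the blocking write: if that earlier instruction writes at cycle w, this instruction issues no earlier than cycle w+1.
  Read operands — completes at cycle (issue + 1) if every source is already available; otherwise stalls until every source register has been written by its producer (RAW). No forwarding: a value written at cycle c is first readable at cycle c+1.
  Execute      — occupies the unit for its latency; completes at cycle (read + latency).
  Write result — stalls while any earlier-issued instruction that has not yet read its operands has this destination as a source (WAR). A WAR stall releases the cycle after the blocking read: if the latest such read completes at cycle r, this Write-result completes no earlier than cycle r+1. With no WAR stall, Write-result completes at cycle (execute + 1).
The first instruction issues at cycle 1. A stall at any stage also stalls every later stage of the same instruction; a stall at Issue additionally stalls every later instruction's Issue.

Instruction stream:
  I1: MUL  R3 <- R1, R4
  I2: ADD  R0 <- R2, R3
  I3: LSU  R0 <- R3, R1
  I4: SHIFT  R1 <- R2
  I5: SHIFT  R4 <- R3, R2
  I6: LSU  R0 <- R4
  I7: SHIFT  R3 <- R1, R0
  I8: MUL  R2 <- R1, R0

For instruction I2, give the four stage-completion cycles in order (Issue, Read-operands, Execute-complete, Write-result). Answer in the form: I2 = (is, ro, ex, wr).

I2 = (2, 10, 12, 13)

  I1 | 1 | 2 | 8 | 9
  I2 | 2 | 10 | 12 | 13   RAW R3: wait I1 write@9
  I3 | 14 | 15 | 16 | 17   WAW R0: wait I2 write@13
  I4 | 15 | 16 | 17 | 18
  I5 | 19 | 20 | 21 | 22   struct: SHIFT busy until I4 writes@18
  I6 | 20 | 23 | 24 | 25   RAW R4: wait I5 write@22
  I7 | 23 | 26 | 27 | 28   struct: SHIFT busy until I5 writes@22 · RAW R0: wait I6 write@25
  I8 | 24 | 26 | 32 | 33   RAW R0: wait I6 write@25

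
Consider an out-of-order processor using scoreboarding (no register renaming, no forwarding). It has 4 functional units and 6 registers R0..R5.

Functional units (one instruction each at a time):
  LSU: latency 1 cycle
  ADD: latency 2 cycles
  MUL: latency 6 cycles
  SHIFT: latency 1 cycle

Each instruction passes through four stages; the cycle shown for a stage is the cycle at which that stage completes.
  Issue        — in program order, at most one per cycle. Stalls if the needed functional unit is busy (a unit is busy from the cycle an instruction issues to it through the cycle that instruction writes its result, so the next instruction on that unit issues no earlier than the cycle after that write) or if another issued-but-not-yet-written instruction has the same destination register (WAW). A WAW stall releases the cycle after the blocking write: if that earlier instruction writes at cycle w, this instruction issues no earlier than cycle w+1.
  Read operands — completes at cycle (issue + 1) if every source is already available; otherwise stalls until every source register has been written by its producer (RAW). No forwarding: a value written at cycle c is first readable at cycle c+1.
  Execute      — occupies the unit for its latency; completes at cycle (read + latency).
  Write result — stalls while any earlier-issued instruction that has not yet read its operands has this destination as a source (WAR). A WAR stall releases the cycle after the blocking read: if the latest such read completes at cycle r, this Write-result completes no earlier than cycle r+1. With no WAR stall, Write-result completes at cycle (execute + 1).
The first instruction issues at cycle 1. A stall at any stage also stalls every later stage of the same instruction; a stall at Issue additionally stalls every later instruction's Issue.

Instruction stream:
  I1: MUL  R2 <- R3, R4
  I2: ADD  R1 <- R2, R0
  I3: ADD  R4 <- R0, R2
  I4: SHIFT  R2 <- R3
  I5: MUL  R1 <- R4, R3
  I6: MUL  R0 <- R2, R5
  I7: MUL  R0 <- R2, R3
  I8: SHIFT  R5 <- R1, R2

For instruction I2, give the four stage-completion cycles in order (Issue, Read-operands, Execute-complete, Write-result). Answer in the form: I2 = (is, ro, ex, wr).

t=1  I1 issues→MUL
t=2  I1 reads · I2 issues→ADD
t=8  I1 exec-done
t=9  I1 writes R2
t=10  I2 reads
t=12  I2 exec-done
t=13  I2 writes R1
t=14  I3 issues→ADD
t=15  I3 reads · I4 issues→SHIFT
t=16  I4 reads · I5 issues→MUL
t=17  I3 exec-done · I4 exec-done
t=18  I3 writes R4 · I4 writes R2
t=19  I5 reads
t=25  I5 exec-done
t=26  I5 writes R1
t=27  I6 issues→MUL
t=28  I6 reads
t=34  I6 exec-done
t=35  I6 writes R0
t=36  I7 issues→MUL
t=37  I7 reads · I8 issues→SHIFT
t=38  I8 reads
t=39  I8 exec-done
t=40  I8 writes R5
t=43  I7 exec-done
t=44  I7 writes R0

I2 = (2, 10, 12, 13)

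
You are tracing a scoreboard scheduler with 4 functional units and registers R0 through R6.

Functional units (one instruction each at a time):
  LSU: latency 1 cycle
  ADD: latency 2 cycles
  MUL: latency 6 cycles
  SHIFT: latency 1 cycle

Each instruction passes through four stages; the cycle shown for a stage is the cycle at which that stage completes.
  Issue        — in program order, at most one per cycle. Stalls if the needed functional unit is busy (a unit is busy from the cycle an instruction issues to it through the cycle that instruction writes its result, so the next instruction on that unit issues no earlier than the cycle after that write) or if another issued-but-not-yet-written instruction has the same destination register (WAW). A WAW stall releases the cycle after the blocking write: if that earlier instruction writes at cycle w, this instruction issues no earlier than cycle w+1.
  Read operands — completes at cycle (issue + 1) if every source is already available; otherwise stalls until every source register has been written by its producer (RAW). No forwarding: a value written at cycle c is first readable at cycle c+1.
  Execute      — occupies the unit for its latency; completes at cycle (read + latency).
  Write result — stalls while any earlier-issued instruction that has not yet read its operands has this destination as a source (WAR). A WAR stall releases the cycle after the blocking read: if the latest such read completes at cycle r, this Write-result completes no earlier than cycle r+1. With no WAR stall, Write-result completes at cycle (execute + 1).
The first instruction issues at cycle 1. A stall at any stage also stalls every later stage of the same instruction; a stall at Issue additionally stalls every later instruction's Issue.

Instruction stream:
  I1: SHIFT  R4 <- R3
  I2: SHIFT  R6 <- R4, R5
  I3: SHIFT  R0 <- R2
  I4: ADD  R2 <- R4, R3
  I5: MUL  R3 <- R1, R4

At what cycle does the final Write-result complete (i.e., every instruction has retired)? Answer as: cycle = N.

[I1] 1/2/3/4
[I2] 5/6/7/8  (struct: SHIFT busy until I1 writes@4)
[I3] 9/10/11/12  (struct: SHIFT busy until I2 writes@8)
[I4] 10/11/13/14
[I5] 11/12/18/19

cycle = 19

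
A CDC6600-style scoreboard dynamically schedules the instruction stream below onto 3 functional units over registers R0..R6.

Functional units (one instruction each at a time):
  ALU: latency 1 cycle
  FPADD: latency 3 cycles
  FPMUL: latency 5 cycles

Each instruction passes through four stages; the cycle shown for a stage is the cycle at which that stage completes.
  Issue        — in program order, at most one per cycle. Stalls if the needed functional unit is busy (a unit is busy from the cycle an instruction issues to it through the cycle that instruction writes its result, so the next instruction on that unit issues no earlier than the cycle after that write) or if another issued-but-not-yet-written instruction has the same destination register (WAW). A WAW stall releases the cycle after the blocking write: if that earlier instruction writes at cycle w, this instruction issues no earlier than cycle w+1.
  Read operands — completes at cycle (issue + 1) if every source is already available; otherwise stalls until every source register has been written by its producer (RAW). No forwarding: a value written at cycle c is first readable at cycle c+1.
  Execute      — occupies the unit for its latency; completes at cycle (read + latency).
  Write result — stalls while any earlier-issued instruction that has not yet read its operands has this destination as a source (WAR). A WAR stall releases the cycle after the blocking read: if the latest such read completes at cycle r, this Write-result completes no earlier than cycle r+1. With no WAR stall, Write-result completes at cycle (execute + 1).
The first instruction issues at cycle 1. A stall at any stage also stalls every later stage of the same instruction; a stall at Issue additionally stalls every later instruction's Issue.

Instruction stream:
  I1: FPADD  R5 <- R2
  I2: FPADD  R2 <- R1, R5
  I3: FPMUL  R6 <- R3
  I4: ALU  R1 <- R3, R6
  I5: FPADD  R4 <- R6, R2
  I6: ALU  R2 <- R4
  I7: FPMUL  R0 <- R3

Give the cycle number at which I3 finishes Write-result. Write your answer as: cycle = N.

cycle = 15

[I1] 1/2/5/6
[I2] 7/8/11/12  (struct: FPADD busy until I1 writes@6)
[I3] 8/9/14/15
[I4] 9/16/17/18  (RAW R6: wait I3 write@15)
[I5] 13/16/19/20  (struct: FPADD busy until I2 writes@12; RAW R6: wait I3 write@15)
[I6] 19/21/22/23  (struct: ALU busy until I4 writes@18; RAW R4: wait I5 write@20)
[I7] 20/21/26/27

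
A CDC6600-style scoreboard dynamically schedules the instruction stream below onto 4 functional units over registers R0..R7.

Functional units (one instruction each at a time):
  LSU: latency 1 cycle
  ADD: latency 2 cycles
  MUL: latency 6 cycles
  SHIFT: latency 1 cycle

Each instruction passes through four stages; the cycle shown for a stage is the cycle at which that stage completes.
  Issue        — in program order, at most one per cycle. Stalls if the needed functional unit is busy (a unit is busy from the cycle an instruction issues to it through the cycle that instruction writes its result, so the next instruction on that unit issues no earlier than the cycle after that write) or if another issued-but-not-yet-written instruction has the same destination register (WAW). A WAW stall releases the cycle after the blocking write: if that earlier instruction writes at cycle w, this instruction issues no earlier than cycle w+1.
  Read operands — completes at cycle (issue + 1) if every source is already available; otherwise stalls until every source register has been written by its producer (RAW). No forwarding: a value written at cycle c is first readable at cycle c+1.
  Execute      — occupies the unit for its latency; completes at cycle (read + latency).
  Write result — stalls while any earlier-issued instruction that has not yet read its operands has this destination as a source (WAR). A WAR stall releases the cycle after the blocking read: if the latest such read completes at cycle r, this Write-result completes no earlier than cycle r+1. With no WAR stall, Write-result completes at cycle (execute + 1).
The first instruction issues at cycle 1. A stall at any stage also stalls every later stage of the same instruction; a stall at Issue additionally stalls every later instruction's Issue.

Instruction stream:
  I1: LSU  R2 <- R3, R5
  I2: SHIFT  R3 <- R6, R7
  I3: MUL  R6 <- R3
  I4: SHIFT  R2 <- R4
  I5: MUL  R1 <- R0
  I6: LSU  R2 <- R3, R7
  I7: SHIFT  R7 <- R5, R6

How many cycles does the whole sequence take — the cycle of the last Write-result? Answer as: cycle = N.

I1  is:1  ro:2  ex:3  wr:4
I2  is:2  ro:3  ex:4  wr:5
I3  is:3  ro:6  ex:12  wr:13  — RAW R3: wait I2 write@5
I4  is:6  ro:7  ex:8  wr:9  — struct: SHIFT busy until I2 writes@5
I5  is:14  ro:15  ex:21  wr:22  — struct: MUL busy until I3 writes@13
I6  is:15  ro:16  ex:17  wr:18
I7  is:16  ro:17  ex:18  wr:19

cycle = 22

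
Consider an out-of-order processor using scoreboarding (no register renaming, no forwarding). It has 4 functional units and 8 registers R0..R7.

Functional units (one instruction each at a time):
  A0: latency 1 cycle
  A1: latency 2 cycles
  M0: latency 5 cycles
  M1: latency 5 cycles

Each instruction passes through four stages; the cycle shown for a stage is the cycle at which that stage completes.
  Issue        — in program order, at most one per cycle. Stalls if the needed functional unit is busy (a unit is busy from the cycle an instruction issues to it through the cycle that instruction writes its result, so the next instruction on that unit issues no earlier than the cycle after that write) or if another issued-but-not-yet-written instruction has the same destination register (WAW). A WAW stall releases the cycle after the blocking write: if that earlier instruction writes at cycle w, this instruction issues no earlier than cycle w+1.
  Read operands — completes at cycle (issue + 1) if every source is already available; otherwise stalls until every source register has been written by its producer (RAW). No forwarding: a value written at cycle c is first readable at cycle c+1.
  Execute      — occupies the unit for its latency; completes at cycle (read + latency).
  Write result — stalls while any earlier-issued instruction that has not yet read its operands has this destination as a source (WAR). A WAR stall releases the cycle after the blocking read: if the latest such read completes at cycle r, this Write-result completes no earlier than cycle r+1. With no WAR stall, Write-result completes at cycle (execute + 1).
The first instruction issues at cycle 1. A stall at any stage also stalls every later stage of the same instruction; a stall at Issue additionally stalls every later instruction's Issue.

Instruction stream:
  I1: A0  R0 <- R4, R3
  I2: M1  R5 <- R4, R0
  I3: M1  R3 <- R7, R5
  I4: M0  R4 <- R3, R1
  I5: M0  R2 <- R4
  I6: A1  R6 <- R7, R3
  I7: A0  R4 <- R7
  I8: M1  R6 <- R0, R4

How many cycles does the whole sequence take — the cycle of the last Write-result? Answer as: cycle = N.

c1: I1→A0
c2: I1 RO, I2→M1
c3: I1 EX
c4: I1 WR R0
c5: I2 RO
c10: I2 EX
c11: I2 WR R5
c12: I3→M1
c13: I3 RO, I4→M0
c18: I3 EX
c19: I3 WR R3
c20: I4 RO
c25: I4 EX
c26: I4 WR R4
c27: I5→M0
c28: I5 RO, I6→A1
c29: I6 RO, I7→A0
c30: I7 RO
c31: I6 EX, I7 EX
c32: I6 WR R6, I7 WR R4
c33: I5 EX, I8→M1
c34: I5 WR R2, I8 RO
c39: I8 EX
c40: I8 WR R6

cycle = 40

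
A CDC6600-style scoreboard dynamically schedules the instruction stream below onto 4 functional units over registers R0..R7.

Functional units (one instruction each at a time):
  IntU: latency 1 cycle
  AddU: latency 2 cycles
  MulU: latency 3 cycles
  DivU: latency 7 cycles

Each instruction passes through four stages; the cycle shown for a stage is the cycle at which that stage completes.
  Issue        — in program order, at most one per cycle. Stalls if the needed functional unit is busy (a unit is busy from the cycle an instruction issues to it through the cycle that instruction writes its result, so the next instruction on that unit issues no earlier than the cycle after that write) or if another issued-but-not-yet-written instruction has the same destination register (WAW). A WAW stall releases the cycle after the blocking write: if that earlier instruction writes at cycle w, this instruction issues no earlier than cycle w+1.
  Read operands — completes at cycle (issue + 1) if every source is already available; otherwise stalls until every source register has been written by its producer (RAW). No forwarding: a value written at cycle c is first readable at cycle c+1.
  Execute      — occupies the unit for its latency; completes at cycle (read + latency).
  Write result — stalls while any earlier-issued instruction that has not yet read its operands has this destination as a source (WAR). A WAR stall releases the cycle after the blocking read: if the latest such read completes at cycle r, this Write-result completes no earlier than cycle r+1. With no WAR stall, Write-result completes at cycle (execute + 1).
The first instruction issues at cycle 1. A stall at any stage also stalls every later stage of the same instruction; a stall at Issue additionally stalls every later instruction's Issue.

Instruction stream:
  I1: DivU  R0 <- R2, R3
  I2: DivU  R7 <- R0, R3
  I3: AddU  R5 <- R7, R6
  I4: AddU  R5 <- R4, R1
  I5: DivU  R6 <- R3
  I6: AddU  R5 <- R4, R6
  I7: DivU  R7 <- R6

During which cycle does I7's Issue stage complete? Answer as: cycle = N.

c1: I1 dispatched to DivU
c2: I1 operands ready
c9: I1 complete
c10: R0←I1
c11: I2 dispatched to DivU
c12: I2 operands ready | I3 dispatched to AddU
c19: I2 complete
c20: R7←I2
c21: I3 operands ready
c23: I3 complete
c24: R5←I3
c25: I4 dispatched to AddU
c26: I4 operands ready | I5 dispatched to DivU
c27: I5 operands ready
c28: I4 complete
c29: R5←I4
c30: I6 dispatched to AddU
c34: I5 complete
c35: R6←I5
c36: I6 operands ready | I7 dispatched to DivU
c37: I7 operands ready
c38: I6 complete
c39: R5←I6
c44: I7 complete
c45: R7←I7

cycle = 36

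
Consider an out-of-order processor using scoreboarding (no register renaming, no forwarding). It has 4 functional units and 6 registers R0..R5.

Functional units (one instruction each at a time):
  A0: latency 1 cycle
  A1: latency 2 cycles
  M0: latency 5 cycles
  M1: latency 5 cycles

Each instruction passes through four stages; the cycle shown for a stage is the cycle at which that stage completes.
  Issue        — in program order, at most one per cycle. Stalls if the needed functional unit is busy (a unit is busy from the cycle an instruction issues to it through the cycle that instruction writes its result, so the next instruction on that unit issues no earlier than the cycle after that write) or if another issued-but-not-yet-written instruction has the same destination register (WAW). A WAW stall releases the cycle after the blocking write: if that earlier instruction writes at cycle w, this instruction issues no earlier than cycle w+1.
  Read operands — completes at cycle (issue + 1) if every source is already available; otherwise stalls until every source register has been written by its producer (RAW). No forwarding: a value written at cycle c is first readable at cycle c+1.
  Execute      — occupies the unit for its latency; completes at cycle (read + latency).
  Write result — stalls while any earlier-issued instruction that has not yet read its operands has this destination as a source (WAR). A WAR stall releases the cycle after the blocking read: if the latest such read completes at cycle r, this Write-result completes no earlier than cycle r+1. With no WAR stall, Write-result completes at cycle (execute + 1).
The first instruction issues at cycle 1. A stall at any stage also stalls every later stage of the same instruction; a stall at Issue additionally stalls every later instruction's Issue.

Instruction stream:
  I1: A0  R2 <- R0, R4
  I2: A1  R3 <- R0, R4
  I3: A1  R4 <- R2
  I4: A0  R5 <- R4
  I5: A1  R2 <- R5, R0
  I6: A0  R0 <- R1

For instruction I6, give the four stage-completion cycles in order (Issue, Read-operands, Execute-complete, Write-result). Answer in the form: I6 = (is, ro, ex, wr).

I1  is:1  ro:2  ex:3  wr:4
I2  is:2  ro:3  ex:5  wr:6
I3  is:7  ro:8  ex:10  wr:11  — struct: A1 busy until I2 writes@6
I4  is:8  ro:12  ex:13  wr:14  — RAW R4: wait I3 write@11
I5  is:12  ro:15  ex:17  wr:18  — struct: A1 busy until I3 writes@11, RAW R5: wait I4 write@14
I6  is:15  ro:16  ex:17  wr:18  — struct: A0 busy until I4 writes@14

I6 = (15, 16, 17, 18)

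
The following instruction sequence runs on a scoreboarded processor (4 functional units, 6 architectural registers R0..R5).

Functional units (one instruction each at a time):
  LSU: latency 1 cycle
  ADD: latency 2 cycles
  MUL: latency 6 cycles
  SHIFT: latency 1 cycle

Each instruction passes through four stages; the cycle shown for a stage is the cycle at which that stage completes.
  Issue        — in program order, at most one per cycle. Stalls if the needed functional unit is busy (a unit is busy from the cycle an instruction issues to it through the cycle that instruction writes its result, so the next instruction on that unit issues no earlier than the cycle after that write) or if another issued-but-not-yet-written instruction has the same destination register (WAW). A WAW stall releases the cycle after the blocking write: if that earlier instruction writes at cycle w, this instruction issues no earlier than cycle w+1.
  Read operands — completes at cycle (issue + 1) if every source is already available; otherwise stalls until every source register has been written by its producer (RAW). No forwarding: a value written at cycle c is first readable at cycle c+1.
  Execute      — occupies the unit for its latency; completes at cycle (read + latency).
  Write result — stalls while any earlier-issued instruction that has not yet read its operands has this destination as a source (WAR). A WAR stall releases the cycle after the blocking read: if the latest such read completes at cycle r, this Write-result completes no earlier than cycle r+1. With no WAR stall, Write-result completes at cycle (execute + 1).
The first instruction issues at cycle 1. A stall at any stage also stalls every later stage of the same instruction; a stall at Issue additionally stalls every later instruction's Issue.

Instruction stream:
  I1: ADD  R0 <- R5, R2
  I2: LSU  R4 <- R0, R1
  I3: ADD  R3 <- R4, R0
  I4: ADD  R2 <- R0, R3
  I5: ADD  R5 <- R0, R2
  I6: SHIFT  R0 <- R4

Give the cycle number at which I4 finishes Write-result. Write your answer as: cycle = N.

cycle 1: issue I1 (ADD)
cycle 2: I1 read-ops; issue I2 (LSU)
cycle 4: I1 finished on ADD
cycle 5: I1→R0
cycle 6: I2 read-ops; issue I3 (ADD)
cycle 7: I2 finished on LSU
cycle 8: I2→R4
cycle 9: I3 read-ops
cycle 11: I3 finished on ADD
cycle 12: I3→R3
cycle 13: issue I4 (ADD)
cycle 14: I4 read-ops
cycle 16: I4 finished on ADD
cycle 17: I4→R2
cycle 18: issue I5 (ADD)
cycle 19: I5 read-ops; issue I6 (SHIFT)
cycle 20: I6 read-ops
cycle 21: I5 finished on ADD; I6 finished on SHIFT
cycle 22: I5→R5; I6→R0

cycle = 17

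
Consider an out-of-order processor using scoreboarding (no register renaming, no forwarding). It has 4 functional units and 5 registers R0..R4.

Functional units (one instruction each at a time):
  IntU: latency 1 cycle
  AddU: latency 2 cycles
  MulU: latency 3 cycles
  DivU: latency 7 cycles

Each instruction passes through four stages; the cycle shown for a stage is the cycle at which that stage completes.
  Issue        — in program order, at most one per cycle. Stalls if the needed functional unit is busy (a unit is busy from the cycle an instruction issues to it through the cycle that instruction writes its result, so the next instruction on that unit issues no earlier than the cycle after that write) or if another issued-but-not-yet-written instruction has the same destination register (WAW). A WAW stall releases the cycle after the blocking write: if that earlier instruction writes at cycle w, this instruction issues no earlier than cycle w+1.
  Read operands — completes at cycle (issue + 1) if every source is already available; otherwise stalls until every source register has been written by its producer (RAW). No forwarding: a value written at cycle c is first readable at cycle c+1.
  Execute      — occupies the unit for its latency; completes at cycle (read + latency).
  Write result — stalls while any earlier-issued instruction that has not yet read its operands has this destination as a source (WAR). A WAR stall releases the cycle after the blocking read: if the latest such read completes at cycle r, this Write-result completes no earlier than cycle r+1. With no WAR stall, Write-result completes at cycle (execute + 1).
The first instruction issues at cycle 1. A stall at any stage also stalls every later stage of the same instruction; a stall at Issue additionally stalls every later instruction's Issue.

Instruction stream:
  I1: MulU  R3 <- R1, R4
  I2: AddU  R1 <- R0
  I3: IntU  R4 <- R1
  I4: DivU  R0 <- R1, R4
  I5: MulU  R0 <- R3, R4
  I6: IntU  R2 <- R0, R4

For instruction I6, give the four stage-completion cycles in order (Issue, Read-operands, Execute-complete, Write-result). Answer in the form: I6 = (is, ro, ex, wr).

I1  is:1  ro:2  ex:5  wr:6
I2  is:2  ro:3  ex:5  wr:6
I3  is:3  ro:7  ex:8  wr:9  — RAW R1: wait I2 write@6
I4  is:4  ro:10  ex:17  wr:18  — RAW R4: wait I3 write@9
I5  is:19  ro:20  ex:23  wr:24  — WAW R0: wait I4 write@18
I6  is:20  ro:25  ex:26  wr:27  — RAW R0: wait I5 write@24

I6 = (20, 25, 26, 27)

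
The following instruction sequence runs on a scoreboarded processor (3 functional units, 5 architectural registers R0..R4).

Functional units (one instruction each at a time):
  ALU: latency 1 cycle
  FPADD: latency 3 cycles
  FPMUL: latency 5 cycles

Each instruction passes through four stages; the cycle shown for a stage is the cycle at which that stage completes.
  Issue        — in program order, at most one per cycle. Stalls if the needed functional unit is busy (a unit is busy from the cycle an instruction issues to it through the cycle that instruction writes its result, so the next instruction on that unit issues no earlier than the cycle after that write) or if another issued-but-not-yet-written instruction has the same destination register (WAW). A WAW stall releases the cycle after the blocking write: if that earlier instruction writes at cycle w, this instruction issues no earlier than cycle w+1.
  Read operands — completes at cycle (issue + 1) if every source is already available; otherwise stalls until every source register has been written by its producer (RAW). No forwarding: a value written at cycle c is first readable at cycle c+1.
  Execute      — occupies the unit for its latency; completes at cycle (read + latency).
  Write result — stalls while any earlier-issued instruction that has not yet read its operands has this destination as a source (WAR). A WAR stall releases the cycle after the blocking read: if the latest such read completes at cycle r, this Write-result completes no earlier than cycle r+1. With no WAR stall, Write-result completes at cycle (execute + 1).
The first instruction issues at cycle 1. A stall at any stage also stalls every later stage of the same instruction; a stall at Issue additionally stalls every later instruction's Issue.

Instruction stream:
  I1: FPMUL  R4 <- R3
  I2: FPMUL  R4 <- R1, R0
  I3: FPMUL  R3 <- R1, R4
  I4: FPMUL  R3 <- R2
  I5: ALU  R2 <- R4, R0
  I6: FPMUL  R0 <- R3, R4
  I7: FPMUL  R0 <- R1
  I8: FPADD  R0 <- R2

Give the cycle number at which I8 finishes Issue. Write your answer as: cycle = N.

cycle = 49

[I1] 1/2/7/8
[I2] 9/10/15/16  (struct: FPMUL busy until I1 writes@8)
[I3] 17/18/23/24  (struct: FPMUL busy until I2 writes@16)
[I4] 25/26/31/32  (struct: FPMUL busy until I3 writes@24)
[I5] 26/27/28/29
[I6] 33/34/39/40  (struct: FPMUL busy until I4 writes@32)
[I7] 41/42/47/48  (struct: FPMUL busy until I6 writes@40)
[I8] 49/50/53/54  (WAW R0: wait I7 write@48)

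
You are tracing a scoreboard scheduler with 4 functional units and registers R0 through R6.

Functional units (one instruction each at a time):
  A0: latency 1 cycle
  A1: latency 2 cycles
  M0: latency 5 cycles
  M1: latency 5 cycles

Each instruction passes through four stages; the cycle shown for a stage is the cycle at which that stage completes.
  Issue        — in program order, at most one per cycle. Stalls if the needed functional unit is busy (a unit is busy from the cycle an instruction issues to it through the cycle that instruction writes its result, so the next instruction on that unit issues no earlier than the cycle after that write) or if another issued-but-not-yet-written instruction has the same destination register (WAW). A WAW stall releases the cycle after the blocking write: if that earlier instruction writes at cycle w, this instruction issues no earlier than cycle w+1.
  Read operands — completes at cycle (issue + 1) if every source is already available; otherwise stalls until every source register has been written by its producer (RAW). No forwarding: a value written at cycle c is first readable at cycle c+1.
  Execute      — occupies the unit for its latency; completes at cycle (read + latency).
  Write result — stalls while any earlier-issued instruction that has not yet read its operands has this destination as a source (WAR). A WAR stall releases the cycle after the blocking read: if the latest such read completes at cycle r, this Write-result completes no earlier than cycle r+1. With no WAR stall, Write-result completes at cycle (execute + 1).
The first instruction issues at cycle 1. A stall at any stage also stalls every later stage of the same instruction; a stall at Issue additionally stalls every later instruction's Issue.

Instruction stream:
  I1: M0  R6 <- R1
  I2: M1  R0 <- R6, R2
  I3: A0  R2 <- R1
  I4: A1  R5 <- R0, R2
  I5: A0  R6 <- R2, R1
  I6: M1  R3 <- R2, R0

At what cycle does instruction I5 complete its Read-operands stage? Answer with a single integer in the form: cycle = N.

cycle = 12

cycle 1: issue I1 (M0)
cycle 2: I1 read-ops; issue I2 (M1)
cycle 3: issue I3 (A0)
cycle 4: I3 read-ops; issue I4 (A1)
cycle 5: I3 finished on A0
cycle 7: I1 finished on M0
cycle 8: I1→R6
cycle 9: I2 read-ops
cycle 10: I3→R2
cycle 11: issue I5 (A0)
cycle 12: I5 read-ops
cycle 13: I5 finished on A0
cycle 14: I2 finished on M1; I5→R6
cycle 15: I2→R0
cycle 16: I4 read-ops; issue I6 (M1)
cycle 17: I6 read-ops
cycle 18: I4 finished on A1
cycle 19: I4→R5
cycle 22: I6 finished on M1
cycle 23: I6→R3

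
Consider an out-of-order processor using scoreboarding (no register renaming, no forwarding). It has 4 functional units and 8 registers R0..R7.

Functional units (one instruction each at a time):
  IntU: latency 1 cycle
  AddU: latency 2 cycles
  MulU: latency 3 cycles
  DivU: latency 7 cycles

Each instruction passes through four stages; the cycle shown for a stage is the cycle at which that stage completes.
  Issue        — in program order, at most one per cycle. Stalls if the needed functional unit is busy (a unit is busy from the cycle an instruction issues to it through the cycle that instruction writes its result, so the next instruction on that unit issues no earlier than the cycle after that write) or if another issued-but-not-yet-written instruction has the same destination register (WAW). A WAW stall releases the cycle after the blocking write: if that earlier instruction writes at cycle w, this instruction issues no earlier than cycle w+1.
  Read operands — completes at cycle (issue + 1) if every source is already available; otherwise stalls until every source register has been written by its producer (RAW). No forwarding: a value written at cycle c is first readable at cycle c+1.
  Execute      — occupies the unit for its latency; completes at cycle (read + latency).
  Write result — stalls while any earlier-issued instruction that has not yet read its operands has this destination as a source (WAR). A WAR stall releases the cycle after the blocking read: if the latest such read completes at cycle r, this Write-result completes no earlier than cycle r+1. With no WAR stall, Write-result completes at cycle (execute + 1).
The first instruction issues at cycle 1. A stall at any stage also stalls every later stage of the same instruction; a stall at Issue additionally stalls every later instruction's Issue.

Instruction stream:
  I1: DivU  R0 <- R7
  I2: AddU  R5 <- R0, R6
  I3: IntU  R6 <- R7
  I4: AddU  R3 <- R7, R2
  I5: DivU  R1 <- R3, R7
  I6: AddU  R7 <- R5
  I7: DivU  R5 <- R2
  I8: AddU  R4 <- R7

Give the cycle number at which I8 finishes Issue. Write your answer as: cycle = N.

cycle = 30

[I1] 1/2/9/10
[I2] 2/11/13/14  (RAW R0: wait I1 write@10)
[I3] 3/4/5/12  (WAR R6: wait I2 read@11)
[I4] 15/16/18/19  (struct: AddU busy until I2 writes@14)
[I5] 16/20/27/28  (RAW R3: wait I4 write@19)
[I6] 20/21/23/24  (struct: AddU busy until I4 writes@19)
[I7] 29/30/37/38  (struct: DivU busy until I5 writes@28)
[I8] 30/31/33/34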